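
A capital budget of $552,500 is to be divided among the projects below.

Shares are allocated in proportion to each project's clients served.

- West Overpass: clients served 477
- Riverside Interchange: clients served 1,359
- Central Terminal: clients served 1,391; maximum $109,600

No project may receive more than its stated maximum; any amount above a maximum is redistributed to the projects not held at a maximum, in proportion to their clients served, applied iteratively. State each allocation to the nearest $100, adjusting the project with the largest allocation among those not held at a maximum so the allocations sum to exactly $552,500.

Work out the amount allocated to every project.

West Overpass: $115,100; Riverside Interchange: $327,800; Central Terminal: $109,600

Sum of clients served: 3,227.
Proportional shares (ignoring caps): West Overpass 81,667.96; Riverside Interchange 232,676.63; Central Terminal 238,155.41.
Capped: Central Terminal ($109,600); residual $442,900 reallocated over remaining clients served 1,836.
Shares after redistribution: West Overpass 115,067.16 → $115,100; Riverside Interchange 327,832.84 → $327,800.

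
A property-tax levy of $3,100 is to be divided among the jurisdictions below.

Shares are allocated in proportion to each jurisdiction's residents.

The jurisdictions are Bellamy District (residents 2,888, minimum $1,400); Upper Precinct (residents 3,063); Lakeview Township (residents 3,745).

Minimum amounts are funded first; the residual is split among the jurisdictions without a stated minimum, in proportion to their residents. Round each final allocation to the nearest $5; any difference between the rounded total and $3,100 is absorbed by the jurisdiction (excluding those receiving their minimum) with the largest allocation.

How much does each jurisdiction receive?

Minimums first: Bellamy District $1,400. Residual $1,700.
Residual split over remaining residents 6,808: Upper Precinct 764.85 → $765; Lakeview Township 935.15 → $935.

Bellamy District: $1,400 · Upper Precinct: $765 · Lakeview Township: $935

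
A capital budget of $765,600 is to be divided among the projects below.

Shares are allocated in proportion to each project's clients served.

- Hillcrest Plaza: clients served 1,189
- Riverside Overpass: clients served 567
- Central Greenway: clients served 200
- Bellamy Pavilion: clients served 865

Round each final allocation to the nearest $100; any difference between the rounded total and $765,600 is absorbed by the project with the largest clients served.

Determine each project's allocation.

Combined clients served = 2,821.
Raw shares: Hillcrest Plaza 1,189/2,821 × $765,600 = 322,686.42; Riverside Overpass 567/2,821 × $765,600 = 153,879.90; Central Greenway 200/2,821 × $765,600 = 54,278.62; Bellamy Pavilion 865/2,821 × $765,600 = 234,755.05.
Rounded to nearest $100: Hillcrest Plaza $322,700; Riverside Overpass $153,900; Central Greenway $54,300; Bellamy Pavilion $234,800. Sum = $765,700.
Difference $765,600 − $765,700 = −$100 applied to largest clients served (Hillcrest Plaza): Hillcrest Plaza becomes $322,600.

Hillcrest Plaza: $322,600 | Riverside Overpass: $153,900 | Central Greenway: $54,300 | Bellamy Pavilion: $234,800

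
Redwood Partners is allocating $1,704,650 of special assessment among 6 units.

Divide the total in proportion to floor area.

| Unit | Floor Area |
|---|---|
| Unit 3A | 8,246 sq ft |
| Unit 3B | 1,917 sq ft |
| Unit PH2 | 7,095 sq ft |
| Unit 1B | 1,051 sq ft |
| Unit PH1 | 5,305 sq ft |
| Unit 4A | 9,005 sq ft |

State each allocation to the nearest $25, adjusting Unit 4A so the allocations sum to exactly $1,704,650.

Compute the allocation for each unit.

Sum of floor area: 32,619.
Pro-rata amounts: Unit 3A 8,246/32,619 × $1,704,650 = 430,931.17; Unit 3B 1,917/32,619 × $1,704,650 = 100,181.31; Unit PH2 7,095/32,619 × $1,704,650 = 370,780.58; Unit 1B 1,051/32,619 × $1,704,650 = 54,924.65; Unit PH1 5,305/32,619 × $1,704,650 = 277,236.22; Unit 4A 9,005/32,619 × $1,704,650 = 470,596.07.
At nearest $25: Unit 3A $430,925; Unit 3B $100,175; Unit PH2 $370,775; Unit 1B $54,925; Unit PH1 $277,225; Unit 4A $470,600. Sum = $1,704,625.
Difference $1,704,650 − $1,704,625 = +$25 applied to Unit 4A: Unit 4A becomes $470,625.

Unit 3A: $430,925 | Unit 3B: $100,175 | Unit PH2: $370,775 | Unit 1B: $54,925 | Unit PH1: $277,225 | Unit 4A: $470,625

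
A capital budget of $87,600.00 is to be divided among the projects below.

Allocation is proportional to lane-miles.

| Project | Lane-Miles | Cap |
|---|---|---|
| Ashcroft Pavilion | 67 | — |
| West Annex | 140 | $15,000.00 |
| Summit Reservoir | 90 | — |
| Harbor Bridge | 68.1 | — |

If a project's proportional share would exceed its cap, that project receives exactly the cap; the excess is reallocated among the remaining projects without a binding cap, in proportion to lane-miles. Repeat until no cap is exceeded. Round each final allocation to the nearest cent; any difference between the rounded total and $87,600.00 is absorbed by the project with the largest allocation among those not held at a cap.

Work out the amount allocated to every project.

Combined lane-miles = 365.1.
Unconstrained shares: Ashcroft Pavilion 16,075.5957; West Annex 33,590.7970; Summit Reservoir 21,594.0838; Harbor Bridge 16,339.5234.
Held at cap: West Annex ($15,000.00); remaining pool $72,600.00 reallocated over remaining lane-miles 225.1.
Remaining shares: Ashcroft Pavilion 21,609.0626 → $21,609.06; Summit Reservoir 29,027.0991 → $29,027.10; Harbor Bridge 21,963.8383 → $21,963.84.

Ashcroft Pavilion: $21,609.06 · West Annex: $15,000.00 · Summit Reservoir: $29,027.10 · Harbor Bridge: $21,963.84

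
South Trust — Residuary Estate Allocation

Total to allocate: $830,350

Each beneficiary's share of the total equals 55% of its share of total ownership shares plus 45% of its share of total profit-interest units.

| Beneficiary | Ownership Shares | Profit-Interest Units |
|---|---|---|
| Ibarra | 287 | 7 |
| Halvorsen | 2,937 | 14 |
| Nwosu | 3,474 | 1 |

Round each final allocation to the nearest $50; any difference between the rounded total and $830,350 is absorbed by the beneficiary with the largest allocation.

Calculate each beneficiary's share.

Ibarra: $138,450 · Halvorsen: $438,050 · Nwosu: $253,850

Ownership shares total 6,698; profit-interest units total 22.
Blended shares (55% ownership shares + 45% profit-interest units): Ibarra 0.1667; Halvorsen 0.5275; Nwosu 0.3057.
Unrounded shares: Ibarra 138,459.66; Halvorsen 438,036.73; Nwosu 253,853.61.
After rounding ($50): Ibarra $138,450; Halvorsen $438,050; Nwosu $253,850. Sum = $830,350.
No rounding difference to absorb.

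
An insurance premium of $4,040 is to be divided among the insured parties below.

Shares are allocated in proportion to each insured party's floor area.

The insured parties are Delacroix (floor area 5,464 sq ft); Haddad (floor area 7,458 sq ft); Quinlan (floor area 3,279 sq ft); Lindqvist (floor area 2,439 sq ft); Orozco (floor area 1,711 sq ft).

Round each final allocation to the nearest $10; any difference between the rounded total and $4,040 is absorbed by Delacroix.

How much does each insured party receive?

Sum of floor area: 20,351.
Raw shares: Delacroix 5,464/20,351 × $4,040 = 1,084.69; Haddad 7,458/20,351 × $4,040 = 1,480.53; Quinlan 3,279/20,351 × $4,040 = 650.93; Lindqvist 2,439/20,351 × $4,040 = 484.18; Orozco 1,711/20,351 × $4,040 = 339.66.
At nearest $10: Delacroix $1,080; Haddad $1,480; Quinlan $650; Lindqvist $480; Orozco $340. Sum = $4,030.
Difference $4,040 − $4,030 = +$10 applied to Delacroix: Delacroix becomes $1,090.

Delacroix: $1,090; Haddad: $1,480; Quinlan: $650; Lindqvist: $480; Orozco: $340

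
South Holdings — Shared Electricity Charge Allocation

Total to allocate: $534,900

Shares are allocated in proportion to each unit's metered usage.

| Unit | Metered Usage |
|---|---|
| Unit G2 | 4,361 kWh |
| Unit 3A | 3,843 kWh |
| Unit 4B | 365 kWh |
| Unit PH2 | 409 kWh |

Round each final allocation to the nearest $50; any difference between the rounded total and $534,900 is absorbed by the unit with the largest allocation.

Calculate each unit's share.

Unit G2: $259,850; Unit 3A: $228,950; Unit 4B: $21,750; Unit PH2: $24,350

Combined metered usage = 8,978.
Proportional shares: Unit G2 4,361/8,978 × $534,900 = 259,823.89; Unit 3A 3,843/8,978 × $534,900 = 228,961.98; Unit 4B 365/8,978 × $534,900 = 21,746.32; Unit PH2 409/8,978 × $534,900 = 24,367.80.
At nearest $50: Unit G2 $259,800; Unit 3A $228,950; Unit 4B $21,750; Unit PH2 $24,350. Sum = $534,850.
Difference $534,900 − $534,850 = +$50 applied to largest allocation (Unit G2): Unit G2 becomes $259,850.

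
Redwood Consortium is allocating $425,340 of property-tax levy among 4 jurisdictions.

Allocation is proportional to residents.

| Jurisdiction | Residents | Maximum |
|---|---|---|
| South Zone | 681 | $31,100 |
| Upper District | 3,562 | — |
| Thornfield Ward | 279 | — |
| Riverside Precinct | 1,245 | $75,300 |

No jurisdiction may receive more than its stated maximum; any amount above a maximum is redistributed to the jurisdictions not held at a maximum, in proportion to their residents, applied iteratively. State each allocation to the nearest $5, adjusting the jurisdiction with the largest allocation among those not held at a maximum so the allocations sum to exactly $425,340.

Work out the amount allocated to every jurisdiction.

Combined residents = 5,767.
Unconstrained shares: South Zone 50,226.55; Upper District 262,712.17; Thornfield Ward 20,577.40; Riverside Precinct 91,823.88.
Capped: South Zone ($31,100), Riverside Precinct ($75,300); residual $318,940 reallocated over remaining residents 3,841.
Remaining shares: Upper District 295,773.05 → $295,775; Thornfield Ward 23,166.95 → $23,165.

South Zone: $31,100 · Upper District: $295,775 · Thornfield Ward: $23,165 · Riverside Precinct: $75,300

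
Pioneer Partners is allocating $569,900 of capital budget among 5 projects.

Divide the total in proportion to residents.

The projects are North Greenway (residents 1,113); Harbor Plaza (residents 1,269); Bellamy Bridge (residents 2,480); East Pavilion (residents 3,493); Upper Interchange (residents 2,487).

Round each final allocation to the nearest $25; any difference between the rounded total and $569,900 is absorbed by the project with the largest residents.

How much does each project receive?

North Greenway: $58,500; Harbor Plaza: $66,700; Bellamy Bridge: $130,350; East Pavilion: $183,625; Upper Interchange: $130,725

Residents total: 10,842.
Pro-rata amounts: North Greenway 1,113/10,842 × $569,900 = 58,503.85; Harbor Plaza 1,269/10,842 × $569,900 = 66,703.85; Bellamy Bridge 2,480/10,842 × $569,900 = 130,358.97; East Pavilion 3,493/10,842 × $569,900 = 183,606.41; Upper Interchange 2,487/10,842 × $569,900 = 130,726.92.
Rounded to nearest $25: North Greenway $58,500; Harbor Plaza $66,700; Bellamy Bridge $130,350; East Pavilion $183,600; Upper Interchange $130,725. Sum = $569,875.
Difference $569,900 − $569,875 = +$25 applied to largest residents (East Pavilion): East Pavilion becomes $183,625.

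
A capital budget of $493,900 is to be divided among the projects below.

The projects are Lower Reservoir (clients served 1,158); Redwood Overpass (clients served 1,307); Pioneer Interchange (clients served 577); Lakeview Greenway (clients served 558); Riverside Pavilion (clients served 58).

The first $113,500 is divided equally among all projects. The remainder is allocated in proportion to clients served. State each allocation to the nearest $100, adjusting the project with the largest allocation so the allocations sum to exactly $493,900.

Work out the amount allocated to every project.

$113,500 shared equally gives $22,700 per project.
Remainder $380,400 by clients served (total 3,658): Lower Reservoir 120,421.87 → $120,400; Redwood Overpass 135,916.57 → $135,900; Pioneer Interchange 60,002.95 → $60,000; Lakeview Greenway 58,027.12 → $58,000; Riverside Pavilion 6,031.49 → $6,000.
Rounding difference +$100 on remainder applied to Redwood Overpass.
Totals: Lower Reservoir $22,700 + $120,400 = $143,100; Redwood Overpass $22,700 + $136,000 = $158,700; Pioneer Interchange $22,700 + $60,000 = $82,700; Lakeview Greenway $22,700 + $58,000 = $80,700; Riverside Pavilion $22,700 + $6,000 = $28,700.

Lower Reservoir: $143,100 | Redwood Overpass: $158,700 | Pioneer Interchange: $82,700 | Lakeview Greenway: $80,700 | Riverside Pavilion: $28,700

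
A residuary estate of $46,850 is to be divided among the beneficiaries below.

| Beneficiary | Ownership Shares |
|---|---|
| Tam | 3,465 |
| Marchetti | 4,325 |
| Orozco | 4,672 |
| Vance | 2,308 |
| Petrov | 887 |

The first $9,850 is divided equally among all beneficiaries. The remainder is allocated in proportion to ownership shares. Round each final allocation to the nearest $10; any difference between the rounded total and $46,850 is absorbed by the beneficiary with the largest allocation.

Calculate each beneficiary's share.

$9,850 shared equally gives $1,970 per beneficiary.
Remainder $37,000 by ownership shares (total 15,657): Tam 8,188.35 → $8,190; Marchetti 10,220.67 → $10,220; Orozco 11,040.68 → $11,040; Vance 5,454.17 → $5,450; Petrov 2,096.12 → $2,100.
Totals: Tam $1,970 + $8,190 = $10,160; Marchetti $1,970 + $10,220 = $12,190; Orozco $1,970 + $11,040 = $13,010; Vance $1,970 + $5,450 = $7,420; Petrov $1,970 + $2,100 = $4,070.

Tam: $10,160; Marchetti: $12,190; Orozco: $13,010; Vance: $7,420; Petrov: $4,070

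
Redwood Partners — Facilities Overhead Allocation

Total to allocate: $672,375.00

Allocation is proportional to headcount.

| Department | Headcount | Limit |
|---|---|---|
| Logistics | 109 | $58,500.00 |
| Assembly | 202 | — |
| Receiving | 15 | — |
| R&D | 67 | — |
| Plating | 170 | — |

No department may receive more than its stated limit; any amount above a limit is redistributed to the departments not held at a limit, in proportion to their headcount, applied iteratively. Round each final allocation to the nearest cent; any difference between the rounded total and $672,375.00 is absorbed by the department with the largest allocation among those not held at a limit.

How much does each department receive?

Sum of headcount: 563.
Proportional shares (ignoring caps): Logistics 130,175.6217; Assembly 241,242.8952; Receiving 17,914.0764; R&D 80,016.2078; Plating 203,026.1989.
Capped: Logistics ($58,500.00); residual $613,875.00 reallocated over remaining headcount 454.
Remaining shares: Assembly 273,133.8106 → $273,133.81; Receiving 20,282.2137 → $20,282.21; R&D 90,593.8877 → $90,593.89; Plating 229,865.0881 → $229,865.09.

Logistics: $58,500.00 | Assembly: $273,133.81 | Receiving: $20,282.21 | R&D: $90,593.89 | Plating: $229,865.09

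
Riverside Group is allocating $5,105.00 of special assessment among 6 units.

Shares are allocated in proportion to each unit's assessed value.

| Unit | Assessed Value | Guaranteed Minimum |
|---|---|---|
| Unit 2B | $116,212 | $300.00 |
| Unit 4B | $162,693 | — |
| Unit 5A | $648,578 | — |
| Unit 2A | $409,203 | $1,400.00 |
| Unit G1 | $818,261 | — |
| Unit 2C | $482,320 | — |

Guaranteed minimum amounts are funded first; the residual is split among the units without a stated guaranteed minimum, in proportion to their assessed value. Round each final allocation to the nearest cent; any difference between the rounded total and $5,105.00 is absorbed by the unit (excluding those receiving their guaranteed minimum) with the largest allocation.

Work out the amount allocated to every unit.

Guaranteed amounts: Unit 2B $300.00; Unit 2A $1,400.00. Remaining pool $3,405.00.
Remaining pool split over remaining assessed value 2,111,852: Unit 4B 262.3146 → $262.31; Unit 5A 1,045.7210 → $1,045.72; Unit G1 1,319.3059 → $1,319.31; Unit 2C 777.6585 → $777.66.

Unit 2B: $300.00 | Unit 4B: $262.31 | Unit 5A: $1,045.72 | Unit 2A: $1,400.00 | Unit G1: $1,319.31 | Unit 2C: $777.66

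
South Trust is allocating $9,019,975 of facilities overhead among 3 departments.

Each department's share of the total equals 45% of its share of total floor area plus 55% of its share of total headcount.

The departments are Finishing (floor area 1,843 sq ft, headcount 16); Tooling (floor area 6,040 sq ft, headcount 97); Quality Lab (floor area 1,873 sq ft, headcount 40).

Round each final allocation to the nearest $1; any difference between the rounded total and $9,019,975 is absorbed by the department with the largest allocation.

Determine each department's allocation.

Totals — floor area 9,756, headcount 153.
Blended shares (45% floor area + 55% headcount): Finishing 0.1425; Tooling 0.6273; Quality Lab 0.2302.
Pro-rata amounts: Finishing 1,285,577.03; Tooling 5,658,145.498; Quality Lab 2,076,252.47.
Rounded to nearest $1: Finishing $1,285,577; Tooling $5,658,145; Quality Lab $2,076,252. Sum = $9,019,974.
Difference $9,019,975 − $9,019,974 = +$1 applied to largest allocation (Tooling): Tooling becomes $5,658,146.

Finishing: $1,285,577 | Tooling: $5,658,146 | Quality Lab: $2,076,252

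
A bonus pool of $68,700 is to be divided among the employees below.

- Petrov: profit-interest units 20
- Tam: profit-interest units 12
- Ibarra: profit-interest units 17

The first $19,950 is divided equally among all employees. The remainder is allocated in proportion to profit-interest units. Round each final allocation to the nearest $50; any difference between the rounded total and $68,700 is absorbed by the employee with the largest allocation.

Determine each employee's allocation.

First tranche $19,950 split equally: $6,650 each.
Remainder $48,750 by profit-interest units (total 49): Petrov 19,897.96 → $19,900; Tam 11,938.78 → $11,950; Ibarra 16,913.27 → $16,900.
Totals: Petrov $6,650 + $19,900 = $26,550; Tam $6,650 + $11,950 = $18,600; Ibarra $6,650 + $16,900 = $23,550.

Petrov: $26,550 | Tam: $18,600 | Ibarra: $23,550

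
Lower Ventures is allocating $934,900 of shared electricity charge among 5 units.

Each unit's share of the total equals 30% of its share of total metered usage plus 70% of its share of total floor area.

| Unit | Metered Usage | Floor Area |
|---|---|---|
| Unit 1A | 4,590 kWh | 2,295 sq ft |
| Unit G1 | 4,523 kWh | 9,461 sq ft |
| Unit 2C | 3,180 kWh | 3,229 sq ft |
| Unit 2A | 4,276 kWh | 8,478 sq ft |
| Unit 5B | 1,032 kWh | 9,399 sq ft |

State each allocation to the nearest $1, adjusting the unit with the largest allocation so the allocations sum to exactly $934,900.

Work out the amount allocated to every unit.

Unit 1A: $118,845 | Unit G1: $260,484 | Unit 2C: $114,977 | Unit 2A: $236,973 | Unit 5B: $203,621

Metered usage total 17,601; floor area total 32,862.
Combined weights (30% metered usage + 70% floor area): Unit 1A 0.1271; Unit G1 0.2786; Unit 2C 0.1230; Unit 2A 0.2535; Unit 5B 0.2178.
Proportional shares: Unit 1A 118,844.90; Unit G1 260,484.51; Unit 2C 114,976.84; Unit 2A 236,972.64; Unit 5B 203,621.11.
After rounding ($1): Unit 1A $118,845; Unit G1 $260,485; Unit 2C $114,977; Unit 2A $236,973; Unit 5B $203,621. Sum = $934,901.
Difference $934,900 − $934,901 = −$1 applied to largest allocation (Unit G1): Unit G1 becomes $260,484.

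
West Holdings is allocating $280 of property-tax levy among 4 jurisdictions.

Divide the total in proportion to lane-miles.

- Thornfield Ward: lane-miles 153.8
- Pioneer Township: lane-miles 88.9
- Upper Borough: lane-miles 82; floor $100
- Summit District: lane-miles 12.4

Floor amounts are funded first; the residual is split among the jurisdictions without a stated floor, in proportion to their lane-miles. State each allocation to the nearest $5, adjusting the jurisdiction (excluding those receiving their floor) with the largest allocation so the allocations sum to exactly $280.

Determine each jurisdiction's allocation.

Guaranteed amounts: Upper Borough $100. Balance $180.
Balance split over remaining lane-miles 255.1: Thornfield Ward 108.52 → $110; Pioneer Township 62.73 → $65; Summit District 8.75 → $10.
Rounding difference −$5 applied to Thornfield Ward → $105.

Thornfield Ward: $105 · Pioneer Township: $65 · Upper Borough: $100 · Summit District: $10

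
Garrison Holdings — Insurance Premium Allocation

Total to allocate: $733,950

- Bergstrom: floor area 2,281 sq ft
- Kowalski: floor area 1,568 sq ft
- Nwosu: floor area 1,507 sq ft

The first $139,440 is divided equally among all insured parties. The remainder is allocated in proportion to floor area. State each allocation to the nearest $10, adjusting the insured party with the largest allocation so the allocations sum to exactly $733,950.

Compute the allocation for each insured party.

Bergstrom: $299,660 · Kowalski: $220,530 · Nwosu: $213,760

First tranche $139,440 split equally: $46,480 each.
Remainder $594,510 by floor area (total 5,356): Bergstrom 253,188.44 → $253,190; Kowalski 174,046.24 → $174,050; Nwosu 167,275.31 → $167,280.
Rounding difference −$10 on remainder applied to Bergstrom.
Totals: Bergstrom $46,480 + $253,180 = $299,660; Kowalski $46,480 + $174,050 = $220,530; Nwosu $46,480 + $167,280 = $213,760.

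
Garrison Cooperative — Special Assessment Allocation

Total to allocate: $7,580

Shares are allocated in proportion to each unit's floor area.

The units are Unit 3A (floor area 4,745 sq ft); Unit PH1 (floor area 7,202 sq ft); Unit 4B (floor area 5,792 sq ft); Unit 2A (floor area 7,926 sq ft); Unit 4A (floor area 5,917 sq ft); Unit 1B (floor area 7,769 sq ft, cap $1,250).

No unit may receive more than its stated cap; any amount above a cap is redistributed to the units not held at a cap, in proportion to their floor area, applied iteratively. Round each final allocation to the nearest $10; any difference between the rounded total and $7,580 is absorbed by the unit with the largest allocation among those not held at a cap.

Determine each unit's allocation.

Unit 3A: $950 | Unit PH1: $1,440 | Unit 4B: $1,160 | Unit 2A: $1,590 | Unit 4A: $1,190 | Unit 1B: $1,250

Total floor area = 39,351.
Proportional shares (ignoring caps): Unit 3A 914.01; Unit PH1 1,387.29; Unit 4B 1,115.69; Unit 2A 1,526.75; Unit 4A 1,139.76; Unit 1B 1,496.51.
Held at cap: Unit 1B ($1,250); remaining pool $6,330 reallocated over remaining floor area 31,582.
Shares after redistribution: Unit 3A 951.04 → $950; Unit PH1 1,443.50 → $1,440; Unit 4B 1,160.89 → $1,160; Unit 2A 1,588.61 → $1,590; Unit 4A 1,185.95 → $1,190.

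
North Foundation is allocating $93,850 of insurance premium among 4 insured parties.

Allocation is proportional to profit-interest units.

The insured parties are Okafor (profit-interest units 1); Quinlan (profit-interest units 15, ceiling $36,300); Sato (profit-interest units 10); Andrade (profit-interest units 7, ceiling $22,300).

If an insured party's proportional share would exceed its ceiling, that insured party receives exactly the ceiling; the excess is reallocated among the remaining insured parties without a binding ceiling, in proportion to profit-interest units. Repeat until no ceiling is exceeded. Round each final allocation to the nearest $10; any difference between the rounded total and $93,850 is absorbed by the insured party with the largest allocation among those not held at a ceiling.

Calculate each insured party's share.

Okafor: $3,200 · Quinlan: $36,300 · Sato: $32,050 · Andrade: $22,300

Total profit-interest units = 33.
Pro-rata shares before constraints: Okafor 2,843.94; Quinlan 42,659.09; Sato 28,439.39; Andrade 19,907.58.
Held at cap: Quinlan ($36,300); balance $57,550 reallocated over remaining profit-interest units 18.
Held at cap: Andrade ($22,300); balance $35,250 reallocated over remaining profit-interest units 11.
Shares after redistribution: Okafor 3,204.55 → $3,200; Sato 32,045.45 → $32,050.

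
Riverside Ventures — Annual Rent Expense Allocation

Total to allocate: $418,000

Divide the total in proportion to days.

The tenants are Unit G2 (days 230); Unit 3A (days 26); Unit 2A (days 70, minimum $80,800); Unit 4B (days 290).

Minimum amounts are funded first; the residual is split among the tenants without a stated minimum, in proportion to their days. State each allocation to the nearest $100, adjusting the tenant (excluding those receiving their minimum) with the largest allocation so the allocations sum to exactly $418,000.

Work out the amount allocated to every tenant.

Fund the minimums — Unit 2A $80,800. Residual $337,200.
Residual split over remaining days 546: Unit G2 142,043.96 → $142,000; Unit 3A 16,057.14 → $16,100; Unit 4B 179,098.90 → $179,100.

Unit G2: $142,000 | Unit 3A: $16,100 | Unit 2A: $80,800 | Unit 4B: $179,100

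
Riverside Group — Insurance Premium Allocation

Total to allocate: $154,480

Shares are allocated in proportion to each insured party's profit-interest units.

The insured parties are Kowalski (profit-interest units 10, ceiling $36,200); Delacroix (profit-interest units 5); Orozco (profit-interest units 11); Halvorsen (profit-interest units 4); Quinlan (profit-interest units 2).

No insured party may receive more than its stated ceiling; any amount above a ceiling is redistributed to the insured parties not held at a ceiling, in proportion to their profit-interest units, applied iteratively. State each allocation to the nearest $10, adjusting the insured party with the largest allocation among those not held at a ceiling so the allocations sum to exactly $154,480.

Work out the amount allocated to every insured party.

Sum of profit-interest units: 32.
Proportional shares (ignoring caps): Kowalski 48,275.00; Delacroix 24,137.50; Orozco 53,102.50; Halvorsen 19,310.00; Quinlan 9,655.00.
Capped: Kowalski ($36,200); balance $118,280 reallocated over remaining profit-interest units 22.
Redistributed shares: Delacroix 26,881.82 → $26,880; Orozco 59,140.00 → $59,140; Halvorsen 21,505.45 → $21,510; Quinlan 10,752.73 → $10,750.

Kowalski: $36,200 · Delacroix: $26,880 · Orozco: $59,140 · Halvorsen: $21,510 · Quinlan: $10,750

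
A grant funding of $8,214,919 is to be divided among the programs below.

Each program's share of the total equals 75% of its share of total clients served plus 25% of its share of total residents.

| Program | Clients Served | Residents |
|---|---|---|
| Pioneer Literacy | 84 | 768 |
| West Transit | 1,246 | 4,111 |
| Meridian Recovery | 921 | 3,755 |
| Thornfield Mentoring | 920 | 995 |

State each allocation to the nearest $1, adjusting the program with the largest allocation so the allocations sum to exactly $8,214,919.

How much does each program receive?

Totals — clients served 3,171, residents 9,629.
Combined weights (75% clients served + 25% residents): Pioneer Literacy 0.0398; West Transit 0.4014; Meridian Recovery 0.3153; Thornfield Mentoring 0.2434.
Proportional shares: Pioneer Literacy 327,013.87; West Transit 3,297,771.21; Meridian Recovery 2,590,372.97; Thornfield Mentoring 1,999,760.96.
At nearest $1: Pioneer Literacy $327,014; West Transit $3,297,771; Meridian Recovery $2,590,373; Thornfield Mentoring $1,999,761. Sum = $8,214,919.
No rounding difference to absorb.

Pioneer Literacy: $327,014; West Transit: $3,297,771; Meridian Recovery: $2,590,373; Thornfield Mentoring: $1,999,761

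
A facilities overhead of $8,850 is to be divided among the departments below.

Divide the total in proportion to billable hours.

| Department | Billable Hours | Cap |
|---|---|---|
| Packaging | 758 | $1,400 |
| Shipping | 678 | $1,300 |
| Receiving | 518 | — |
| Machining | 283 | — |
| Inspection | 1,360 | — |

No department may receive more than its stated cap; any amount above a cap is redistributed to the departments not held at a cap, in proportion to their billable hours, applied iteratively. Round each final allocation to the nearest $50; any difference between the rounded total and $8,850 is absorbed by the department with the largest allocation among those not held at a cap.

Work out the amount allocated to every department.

Packaging: $1,400; Shipping: $1,300; Receiving: $1,450; Machining: $800; Inspection: $3,900

Combined billable hours = 3,597.
Proportional shares (ignoring caps): Packaging 1,864.97; Shipping 1,668.14; Receiving 1,274.48; Machining 696.29; Inspection 3,346.12.
Cap binds for Packaging ($1,400), Shipping ($1,300); balance $6,150 reallocated over remaining billable hours 2,161.
Remaining shares: Receiving 1,474.18 → $1,450; Machining 805.39 → $800; Inspection 3,870.43 → $3,850.
Rounding difference +$50 applied to Inspection → $3,900.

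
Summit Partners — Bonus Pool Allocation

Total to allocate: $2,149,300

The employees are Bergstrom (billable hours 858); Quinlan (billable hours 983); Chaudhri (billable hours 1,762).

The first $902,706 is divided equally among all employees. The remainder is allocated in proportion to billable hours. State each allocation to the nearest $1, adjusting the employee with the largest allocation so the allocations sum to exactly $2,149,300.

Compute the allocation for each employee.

Equal tier: $902,706 ÷ 3 = $300,902 apiece.
Remainder $1,246,594 by billable hours (total 3,603): Bergstrom 296,857.52 → $296,858; Quinlan 340,106.00 → $340,106; Chaudhri 609,630.48 → $609,630.
Totals: Bergstrom $300,902 + $296,858 = $597,760; Quinlan $300,902 + $340,106 = $641,008; Chaudhri $300,902 + $609,630 = $910,532.

Bergstrom: $597,760; Quinlan: $641,008; Chaudhri: $910,532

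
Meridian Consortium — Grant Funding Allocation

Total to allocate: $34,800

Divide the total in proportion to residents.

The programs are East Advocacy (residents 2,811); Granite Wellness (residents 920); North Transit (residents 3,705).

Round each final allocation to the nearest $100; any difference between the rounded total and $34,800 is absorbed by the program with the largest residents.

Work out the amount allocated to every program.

East Advocacy: $13,200 | Granite Wellness: $4,300 | North Transit: $17,300

Sum of residents: 2,811 + 920 + 3,705 = 7,436.
Raw shares: East Advocacy 13,155.30; Granite Wellness 4,305.54; North Transit 17,339.16.
At nearest $100: East Advocacy $13,200; Granite Wellness $4,300; North Transit $17,300. Sum = $34,800.
No rounding difference to absorb.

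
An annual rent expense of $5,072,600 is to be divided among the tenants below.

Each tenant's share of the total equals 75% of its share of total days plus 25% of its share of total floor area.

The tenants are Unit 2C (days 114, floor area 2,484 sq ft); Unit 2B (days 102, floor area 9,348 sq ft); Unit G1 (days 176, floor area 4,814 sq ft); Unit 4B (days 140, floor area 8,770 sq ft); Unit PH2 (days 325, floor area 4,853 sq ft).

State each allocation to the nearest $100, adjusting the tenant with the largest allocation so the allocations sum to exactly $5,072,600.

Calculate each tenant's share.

Unit 2C: $610,100 | Unit 2B: $844,400 | Unit G1: $983,000 | Unit 4B: $988,900 | Unit PH2: $1,646,200

Days total 857; floor area total 30,269.
Blended shares (75% days + 25% floor area): Unit 2C 0.1203; Unit 2B 0.1665; Unit G1 0.1938; Unit 4B 0.1950; Unit PH2 0.3245.
Proportional shares: Unit 2C 610,145.86; Unit 2B 844,448.82; Unit G1 982,997.96; Unit 4B 988,925.00; Unit PH2 1,646,082.37.
After rounding ($100): Unit 2C $610,100; Unit 2B $844,400; Unit G1 $983,000; Unit 4B $988,900; Unit PH2 $1,646,100. Sum = $5,072,500.
Difference $5,072,600 − $5,072,500 = +$100 applied to largest allocation (Unit PH2): Unit PH2 becomes $1,646,200.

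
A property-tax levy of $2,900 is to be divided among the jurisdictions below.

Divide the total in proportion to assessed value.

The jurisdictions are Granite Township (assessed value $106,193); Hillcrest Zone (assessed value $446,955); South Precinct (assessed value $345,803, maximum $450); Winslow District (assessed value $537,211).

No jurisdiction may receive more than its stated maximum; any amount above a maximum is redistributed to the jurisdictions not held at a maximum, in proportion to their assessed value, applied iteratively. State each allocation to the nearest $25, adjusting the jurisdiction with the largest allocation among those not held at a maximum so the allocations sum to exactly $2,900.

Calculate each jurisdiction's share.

Assessed value total: 1,436,162.
Unconstrained shares: Granite Township 214.43; Hillcrest Zone 902.52; South Precinct 698.27; Winslow District 1,084.77.
Cap binds for South Precinct ($450); balance $2,450 reallocated over remaining assessed value 1,090,359.
Redistributed shares: Granite Township 238.61 → $250; Hillcrest Zone 1,004.29 → $1,000; Winslow District 1,207.10 → $1,200.

Granite Township: $250; Hillcrest Zone: $1,000; South Precinct: $450; Winslow District: $1,200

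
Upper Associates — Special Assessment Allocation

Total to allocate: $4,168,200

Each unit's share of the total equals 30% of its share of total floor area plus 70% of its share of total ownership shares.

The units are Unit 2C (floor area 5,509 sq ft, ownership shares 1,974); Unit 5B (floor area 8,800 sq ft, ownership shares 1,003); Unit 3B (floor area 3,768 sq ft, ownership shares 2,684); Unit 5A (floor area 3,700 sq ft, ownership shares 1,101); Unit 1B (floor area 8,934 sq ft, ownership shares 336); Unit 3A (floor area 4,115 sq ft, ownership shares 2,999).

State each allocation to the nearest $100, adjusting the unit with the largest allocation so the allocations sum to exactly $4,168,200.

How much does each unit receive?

Totals — floor area 34,826, ownership shares 10,097.
Composite weights (30% floor area + 70% ownership shares): Unit 2C 0.1843; Unit 5B 0.1453; Unit 3B 0.2185; Unit 5A 0.1082; Unit 1B 0.1003; Unit 3A 0.2434.
Unrounded shares: Unit 2C 768,234.50; Unit 5B 605,810.10; Unit 3B 910,891.67; Unit 5A 451,009.00; Unit 1B 417,877.85; Unit 3A 1,014,376.89.
At nearest $100: Unit 2C $768,200; Unit 5B $605,800; Unit 3B $910,900; Unit 5A $451,000; Unit 1B $417,900; Unit 3A $1,014,400. Sum = $4,168,200.
No rounding difference to absorb.

Unit 2C: $768,200; Unit 5B: $605,800; Unit 3B: $910,900; Unit 5A: $451,000; Unit 1B: $417,900; Unit 3A: $1,014,400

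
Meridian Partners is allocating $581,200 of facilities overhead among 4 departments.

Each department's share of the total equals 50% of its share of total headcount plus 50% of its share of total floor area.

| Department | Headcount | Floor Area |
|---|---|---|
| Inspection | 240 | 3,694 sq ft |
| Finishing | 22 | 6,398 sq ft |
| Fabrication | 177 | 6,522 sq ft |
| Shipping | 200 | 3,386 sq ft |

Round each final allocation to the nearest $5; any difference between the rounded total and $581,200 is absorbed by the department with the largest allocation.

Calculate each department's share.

Inspection: $162,820; Finishing: $102,970; Fabrication: $175,255; Shipping: $140,155

Totals — headcount 639, floor area 20,000.
Combined weights (50% headcount + 50% floor area): Inspection 0.2801; Finishing 0.1772; Fabrication 0.3015; Shipping 0.2411.
Pro-rata amounts: Inspection 162,819.36; Finishing 102,967.95; Fabrication 175,259.50; Shipping 140,153.20.
Rounded to nearest $5: Inspection $162,820; Finishing $102,970; Fabrication $175,260; Shipping $140,155. Sum = $581,205.
Difference $581,200 − $581,205 = −$5 applied to largest allocation (Fabrication): Fabrication becomes $175,255.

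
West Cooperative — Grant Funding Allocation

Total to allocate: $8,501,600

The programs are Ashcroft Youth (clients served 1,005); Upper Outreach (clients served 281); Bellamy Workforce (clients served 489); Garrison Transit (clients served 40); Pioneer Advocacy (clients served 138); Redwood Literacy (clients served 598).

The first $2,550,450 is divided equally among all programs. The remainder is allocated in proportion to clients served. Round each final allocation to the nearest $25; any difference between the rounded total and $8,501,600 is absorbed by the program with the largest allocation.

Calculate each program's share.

Ashcroft Youth: $2,769,625 · Upper Outreach: $1,080,600 · Bellamy Workforce: $1,565,850 · Garrison Transit: $518,400 · Pioneer Advocacy: $747,000 · Redwood Literacy: $1,820,125

$2,550,450 shared equally gives $425,075 per program.
Remainder $5,951,150 by clients served (total 2,551): Ashcroft Youth 2,344,533.81 → $2,344,525; Upper Outreach 655,536.32 → $655,525; Bellamy Workforce 1,140,773.17 → $1,140,775; Garrison Transit 93,314.78 → $93,325; Pioneer Advocacy 321,935.99 → $321,925; Redwood Literacy 1,395,055.94 → $1,395,050.
Rounding difference +$25 on remainder applied to Ashcroft Youth.
Totals: Ashcroft Youth $425,075 + $2,344,550 = $2,769,625; Upper Outreach $425,075 + $655,525 = $1,080,600; Bellamy Workforce $425,075 + $1,140,775 = $1,565,850; Garrison Transit $425,075 + $93,325 = $518,400; Pioneer Advocacy $425,075 + $321,925 = $747,000; Redwood Literacy $425,075 + $1,395,050 = $1,820,125.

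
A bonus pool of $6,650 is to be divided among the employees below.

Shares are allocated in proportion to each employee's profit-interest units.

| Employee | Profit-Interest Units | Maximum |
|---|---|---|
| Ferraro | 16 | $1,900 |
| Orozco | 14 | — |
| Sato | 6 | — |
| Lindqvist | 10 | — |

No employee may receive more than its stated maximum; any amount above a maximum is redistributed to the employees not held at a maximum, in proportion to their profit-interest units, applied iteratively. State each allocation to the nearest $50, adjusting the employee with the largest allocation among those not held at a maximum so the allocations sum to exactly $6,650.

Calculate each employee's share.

Ferraro: $1,900 | Orozco: $2,200 | Sato: $950 | Lindqvist: $1,600

Sum of profit-interest units: 46.
Pro-rata shares before constraints: Ferraro 2,313.04; Orozco 2,023.91; Sato 867.39; Lindqvist 1,445.65.
Held at cap: Ferraro ($1,900); balance $4,750 reallocated over remaining profit-interest units 30.
Redistributed shares: Orozco 2,216.67 → $2,200; Sato 950.00 → $950; Lindqvist 1,583.33 → $1,600.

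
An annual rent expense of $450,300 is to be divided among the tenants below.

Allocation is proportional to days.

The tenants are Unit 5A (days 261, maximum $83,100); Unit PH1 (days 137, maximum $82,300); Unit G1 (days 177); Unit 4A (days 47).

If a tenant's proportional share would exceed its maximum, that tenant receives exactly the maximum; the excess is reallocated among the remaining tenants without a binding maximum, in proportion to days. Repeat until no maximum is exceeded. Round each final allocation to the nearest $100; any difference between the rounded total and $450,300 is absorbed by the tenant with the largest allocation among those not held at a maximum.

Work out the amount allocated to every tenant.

Unit 5A: $83,100 | Unit PH1: $82,300 | Unit G1: $225,100 | Unit 4A: $59,800

Days total: 622.
Pro-rata shares before constraints: Unit 5A 188,952.25; Unit PH1 99,181.83; Unit G1 128,140.03; Unit 4A 34,025.88.
Capped: Unit 5A ($83,100), Unit PH1 ($82,300); residual $284,900 reallocated over remaining days 224.
Redistributed shares: Unit G1 225,121.88 → $225,100; Unit 4A 59,778.12 → $59,800.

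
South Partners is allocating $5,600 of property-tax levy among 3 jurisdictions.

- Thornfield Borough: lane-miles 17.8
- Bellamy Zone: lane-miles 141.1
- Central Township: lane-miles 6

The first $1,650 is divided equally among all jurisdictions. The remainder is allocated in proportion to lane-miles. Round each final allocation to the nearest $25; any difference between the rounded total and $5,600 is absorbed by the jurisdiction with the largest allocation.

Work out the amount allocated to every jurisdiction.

Equal tier: $1,650 ÷ 3 = $550 apiece.
Remainder $3,950 by lane-miles (total 164.9): Thornfield Borough 426.38 → $425; Bellamy Zone 3,379.90 → $3,375; Central Township 143.72 → $150.
Totals: Thornfield Borough $550 + $425 = $975; Bellamy Zone $550 + $3,375 = $3,925; Central Township $550 + $150 = $700.

Thornfield Borough: $975; Bellamy Zone: $3,925; Central Township: $700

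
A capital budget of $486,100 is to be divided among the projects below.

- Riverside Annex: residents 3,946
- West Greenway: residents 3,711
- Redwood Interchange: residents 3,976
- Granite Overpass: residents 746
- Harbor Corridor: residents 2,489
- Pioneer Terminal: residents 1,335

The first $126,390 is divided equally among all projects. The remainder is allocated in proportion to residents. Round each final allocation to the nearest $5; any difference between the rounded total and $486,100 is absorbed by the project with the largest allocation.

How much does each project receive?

Riverside Annex: $108,665; West Greenway: $103,450; Redwood Interchange: $109,340; Granite Overpass: $37,625; Harbor Corridor: $76,320; Pioneer Terminal: $50,700

$126,390 shared equally gives $21,065 per project.
Remainder $359,710 by residents (total 16,203): Riverside Annex 87,602.03 → $87,600; West Greenway 82,384.98 → $82,385; Redwood Interchange 88,268.03 → $88,270; Granite Overpass 16,561.36 → $16,560; Harbor Corridor 55,256.32 → $55,255; Pioneer Terminal 29,637.28 → $29,635.
Rounding difference +$5 on remainder applied to Redwood Interchange.
Totals: Riverside Annex $21,065 + $87,600 = $108,665; West Greenway $21,065 + $82,385 = $103,450; Redwood Interchange $21,065 + $88,275 = $109,340; Granite Overpass $21,065 + $16,560 = $37,625; Harbor Corridor $21,065 + $55,255 = $76,320; Pioneer Terminal $21,065 + $29,635 = $50,700.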